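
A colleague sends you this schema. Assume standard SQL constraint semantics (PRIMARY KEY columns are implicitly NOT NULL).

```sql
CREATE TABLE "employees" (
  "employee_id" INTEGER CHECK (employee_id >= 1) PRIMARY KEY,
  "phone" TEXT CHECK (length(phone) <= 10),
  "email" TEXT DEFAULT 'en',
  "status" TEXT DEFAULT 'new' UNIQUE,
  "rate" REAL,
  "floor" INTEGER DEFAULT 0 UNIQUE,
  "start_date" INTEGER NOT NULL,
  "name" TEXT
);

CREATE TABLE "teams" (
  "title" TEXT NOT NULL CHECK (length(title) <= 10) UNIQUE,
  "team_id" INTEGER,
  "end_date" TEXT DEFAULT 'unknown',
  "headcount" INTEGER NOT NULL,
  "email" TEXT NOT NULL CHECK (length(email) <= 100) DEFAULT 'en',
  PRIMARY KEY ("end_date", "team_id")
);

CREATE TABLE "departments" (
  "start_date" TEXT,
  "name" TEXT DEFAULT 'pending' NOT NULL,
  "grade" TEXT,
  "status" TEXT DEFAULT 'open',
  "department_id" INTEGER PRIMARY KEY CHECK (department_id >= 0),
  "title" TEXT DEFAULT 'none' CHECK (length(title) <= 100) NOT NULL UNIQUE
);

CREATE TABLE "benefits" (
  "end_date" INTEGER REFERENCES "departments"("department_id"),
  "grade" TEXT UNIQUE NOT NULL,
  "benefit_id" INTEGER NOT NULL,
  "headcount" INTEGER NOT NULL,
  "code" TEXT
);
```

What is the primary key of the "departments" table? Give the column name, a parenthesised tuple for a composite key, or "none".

department_id

department_id is declared PRIMARY KEY inline on the column.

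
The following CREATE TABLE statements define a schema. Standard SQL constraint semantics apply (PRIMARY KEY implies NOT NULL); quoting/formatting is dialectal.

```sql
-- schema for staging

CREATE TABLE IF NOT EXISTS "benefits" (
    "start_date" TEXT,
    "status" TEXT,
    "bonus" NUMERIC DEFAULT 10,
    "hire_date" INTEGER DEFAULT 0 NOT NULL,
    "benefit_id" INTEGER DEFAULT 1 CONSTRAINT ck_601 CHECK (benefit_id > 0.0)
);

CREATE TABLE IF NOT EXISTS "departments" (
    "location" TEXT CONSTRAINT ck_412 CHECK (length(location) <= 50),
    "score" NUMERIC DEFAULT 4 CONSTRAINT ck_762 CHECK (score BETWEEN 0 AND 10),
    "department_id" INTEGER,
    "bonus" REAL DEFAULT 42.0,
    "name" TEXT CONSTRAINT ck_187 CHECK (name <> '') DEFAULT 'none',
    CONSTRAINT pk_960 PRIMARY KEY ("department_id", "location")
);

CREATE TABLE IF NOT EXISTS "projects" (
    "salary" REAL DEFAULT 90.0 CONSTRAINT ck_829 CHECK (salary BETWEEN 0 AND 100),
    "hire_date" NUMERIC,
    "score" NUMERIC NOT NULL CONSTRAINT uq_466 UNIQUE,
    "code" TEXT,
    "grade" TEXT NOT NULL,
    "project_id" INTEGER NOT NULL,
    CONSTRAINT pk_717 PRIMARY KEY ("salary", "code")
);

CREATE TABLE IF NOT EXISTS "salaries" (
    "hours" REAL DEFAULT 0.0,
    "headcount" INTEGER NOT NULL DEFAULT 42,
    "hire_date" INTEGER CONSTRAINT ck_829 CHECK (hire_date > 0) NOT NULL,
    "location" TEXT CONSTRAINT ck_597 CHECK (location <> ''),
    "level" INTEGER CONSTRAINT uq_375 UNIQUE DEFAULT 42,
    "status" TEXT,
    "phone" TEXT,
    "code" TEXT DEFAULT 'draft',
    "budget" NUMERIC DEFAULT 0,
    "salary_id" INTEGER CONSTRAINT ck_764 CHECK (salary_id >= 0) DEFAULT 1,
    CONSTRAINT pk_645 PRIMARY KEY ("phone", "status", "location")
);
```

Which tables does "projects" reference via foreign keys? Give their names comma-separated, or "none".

No column in projects has a REFERENCES clause.

none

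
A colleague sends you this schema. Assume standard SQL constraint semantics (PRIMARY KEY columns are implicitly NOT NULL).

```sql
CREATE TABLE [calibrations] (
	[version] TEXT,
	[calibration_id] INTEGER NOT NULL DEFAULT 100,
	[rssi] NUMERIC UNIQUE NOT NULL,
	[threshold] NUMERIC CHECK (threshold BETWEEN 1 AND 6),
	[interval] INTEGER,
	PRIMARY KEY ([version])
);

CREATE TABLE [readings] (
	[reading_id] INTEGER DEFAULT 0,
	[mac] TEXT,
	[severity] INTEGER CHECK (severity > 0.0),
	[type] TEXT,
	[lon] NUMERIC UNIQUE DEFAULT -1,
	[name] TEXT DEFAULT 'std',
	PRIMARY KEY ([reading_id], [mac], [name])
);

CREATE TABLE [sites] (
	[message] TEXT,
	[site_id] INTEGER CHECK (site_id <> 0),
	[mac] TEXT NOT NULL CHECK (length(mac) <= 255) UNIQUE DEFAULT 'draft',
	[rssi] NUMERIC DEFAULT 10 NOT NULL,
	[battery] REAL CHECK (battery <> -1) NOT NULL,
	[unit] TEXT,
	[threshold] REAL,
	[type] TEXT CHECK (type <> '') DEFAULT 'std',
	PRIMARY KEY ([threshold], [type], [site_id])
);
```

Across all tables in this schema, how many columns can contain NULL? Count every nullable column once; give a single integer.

7

calibrations: 2 nullable (threshold, interval — PK (version) and explicit NOT NULL columns excluded).
readings: 3 nullable (severity, type, lon — PK (reading_id, mac, name) and explicit NOT NULL columns excluded).
sites: 2 nullable (message, unit — PK (threshold, type, site_id) and explicit NOT NULL columns excluded).
Total: 2 + 3 + 2 = 7.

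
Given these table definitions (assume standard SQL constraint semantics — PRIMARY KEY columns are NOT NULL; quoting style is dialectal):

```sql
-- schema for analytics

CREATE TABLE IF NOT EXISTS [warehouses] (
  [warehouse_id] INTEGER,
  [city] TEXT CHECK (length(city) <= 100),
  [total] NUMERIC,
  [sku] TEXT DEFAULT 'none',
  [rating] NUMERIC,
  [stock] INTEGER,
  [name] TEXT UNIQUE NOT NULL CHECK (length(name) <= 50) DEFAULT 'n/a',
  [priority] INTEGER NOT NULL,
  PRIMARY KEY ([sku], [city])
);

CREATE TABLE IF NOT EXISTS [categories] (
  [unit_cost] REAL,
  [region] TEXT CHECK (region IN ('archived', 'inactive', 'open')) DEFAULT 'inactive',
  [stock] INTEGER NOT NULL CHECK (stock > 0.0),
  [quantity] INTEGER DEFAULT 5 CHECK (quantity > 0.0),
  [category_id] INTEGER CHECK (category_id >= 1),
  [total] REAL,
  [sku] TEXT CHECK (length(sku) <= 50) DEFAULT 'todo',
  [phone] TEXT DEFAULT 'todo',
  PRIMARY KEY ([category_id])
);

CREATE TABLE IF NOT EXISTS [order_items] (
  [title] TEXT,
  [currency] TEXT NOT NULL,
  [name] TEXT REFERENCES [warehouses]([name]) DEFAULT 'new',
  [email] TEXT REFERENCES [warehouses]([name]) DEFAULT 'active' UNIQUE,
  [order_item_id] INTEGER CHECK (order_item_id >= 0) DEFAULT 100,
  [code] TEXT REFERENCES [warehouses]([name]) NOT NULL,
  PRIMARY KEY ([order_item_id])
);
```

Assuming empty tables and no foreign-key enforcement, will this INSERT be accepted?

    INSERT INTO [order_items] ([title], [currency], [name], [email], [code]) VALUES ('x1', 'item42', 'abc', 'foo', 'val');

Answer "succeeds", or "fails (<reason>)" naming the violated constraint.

succeeds

NOT NULL columns: code is supplied; currency is supplied; order_item_id defaults to 100.
No constraint is violated.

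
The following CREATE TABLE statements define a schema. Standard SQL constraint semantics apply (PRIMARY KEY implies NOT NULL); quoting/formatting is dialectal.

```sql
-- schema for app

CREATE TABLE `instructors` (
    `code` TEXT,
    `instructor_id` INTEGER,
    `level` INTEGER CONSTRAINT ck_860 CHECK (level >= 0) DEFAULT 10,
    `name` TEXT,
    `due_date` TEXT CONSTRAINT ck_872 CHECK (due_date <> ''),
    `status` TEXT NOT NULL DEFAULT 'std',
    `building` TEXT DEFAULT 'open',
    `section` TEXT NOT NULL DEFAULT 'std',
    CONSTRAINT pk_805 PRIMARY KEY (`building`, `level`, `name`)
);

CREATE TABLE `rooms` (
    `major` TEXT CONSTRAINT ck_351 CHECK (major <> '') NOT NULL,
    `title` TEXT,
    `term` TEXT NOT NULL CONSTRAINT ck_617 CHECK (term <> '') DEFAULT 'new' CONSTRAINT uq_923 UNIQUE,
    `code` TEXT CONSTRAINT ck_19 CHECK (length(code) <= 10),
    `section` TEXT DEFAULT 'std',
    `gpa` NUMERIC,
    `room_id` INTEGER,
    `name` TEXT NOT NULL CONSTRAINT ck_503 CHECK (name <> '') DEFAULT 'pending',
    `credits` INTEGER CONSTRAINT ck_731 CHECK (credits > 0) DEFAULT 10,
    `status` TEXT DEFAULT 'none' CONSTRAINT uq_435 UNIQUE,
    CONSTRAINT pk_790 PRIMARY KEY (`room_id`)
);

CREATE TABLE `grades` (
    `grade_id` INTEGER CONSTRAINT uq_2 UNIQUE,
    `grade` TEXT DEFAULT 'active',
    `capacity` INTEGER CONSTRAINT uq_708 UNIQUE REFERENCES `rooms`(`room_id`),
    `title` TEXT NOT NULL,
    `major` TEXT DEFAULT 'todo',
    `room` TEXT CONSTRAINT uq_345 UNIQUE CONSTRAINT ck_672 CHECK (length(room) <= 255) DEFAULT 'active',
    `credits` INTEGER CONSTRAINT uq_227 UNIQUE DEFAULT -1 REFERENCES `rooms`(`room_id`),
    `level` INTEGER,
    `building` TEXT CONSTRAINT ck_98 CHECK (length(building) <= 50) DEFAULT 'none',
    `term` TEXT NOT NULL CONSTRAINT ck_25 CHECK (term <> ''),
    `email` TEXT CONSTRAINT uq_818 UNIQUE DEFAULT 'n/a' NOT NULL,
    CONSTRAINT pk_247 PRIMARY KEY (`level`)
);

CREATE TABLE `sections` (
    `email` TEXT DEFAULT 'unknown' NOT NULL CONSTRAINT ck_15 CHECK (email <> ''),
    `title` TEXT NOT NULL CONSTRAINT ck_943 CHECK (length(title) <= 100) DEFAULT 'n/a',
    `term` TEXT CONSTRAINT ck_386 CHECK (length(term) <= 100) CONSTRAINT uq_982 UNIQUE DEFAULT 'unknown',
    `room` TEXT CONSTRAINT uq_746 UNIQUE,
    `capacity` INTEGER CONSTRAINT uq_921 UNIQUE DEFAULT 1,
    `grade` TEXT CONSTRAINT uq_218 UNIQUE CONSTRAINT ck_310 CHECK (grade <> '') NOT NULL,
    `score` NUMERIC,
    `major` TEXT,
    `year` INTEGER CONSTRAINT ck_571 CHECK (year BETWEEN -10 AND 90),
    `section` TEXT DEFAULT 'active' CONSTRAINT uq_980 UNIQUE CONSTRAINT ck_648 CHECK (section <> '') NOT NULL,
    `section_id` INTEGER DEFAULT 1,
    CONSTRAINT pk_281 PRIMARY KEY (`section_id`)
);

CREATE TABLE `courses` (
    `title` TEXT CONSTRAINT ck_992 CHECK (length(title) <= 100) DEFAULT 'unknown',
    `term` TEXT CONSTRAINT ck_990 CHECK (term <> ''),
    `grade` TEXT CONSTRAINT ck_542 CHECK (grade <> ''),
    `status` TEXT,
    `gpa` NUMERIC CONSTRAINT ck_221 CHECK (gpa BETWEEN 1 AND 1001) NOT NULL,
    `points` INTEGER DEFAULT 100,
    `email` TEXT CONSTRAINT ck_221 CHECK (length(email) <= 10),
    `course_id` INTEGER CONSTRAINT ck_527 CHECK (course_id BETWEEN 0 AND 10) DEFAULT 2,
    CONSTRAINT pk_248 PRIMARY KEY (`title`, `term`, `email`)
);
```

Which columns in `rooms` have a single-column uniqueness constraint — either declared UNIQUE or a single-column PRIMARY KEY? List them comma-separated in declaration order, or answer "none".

term, room_id, status

- major: no UNIQUE or single-column PK constraint.
- title: no UNIQUE or single-column PK constraint.
- term: declared UNIQUE → unique.
- code: no UNIQUE or single-column PK constraint.
- section: no UNIQUE or single-column PK constraint.
- gpa: no UNIQUE or single-column PK constraint.
- room_id: single-column PRIMARY KEY → unique.
- name: no UNIQUE or single-column PK constraint.
- credits: no UNIQUE or single-column PK constraint.
- status: declared UNIQUE → unique.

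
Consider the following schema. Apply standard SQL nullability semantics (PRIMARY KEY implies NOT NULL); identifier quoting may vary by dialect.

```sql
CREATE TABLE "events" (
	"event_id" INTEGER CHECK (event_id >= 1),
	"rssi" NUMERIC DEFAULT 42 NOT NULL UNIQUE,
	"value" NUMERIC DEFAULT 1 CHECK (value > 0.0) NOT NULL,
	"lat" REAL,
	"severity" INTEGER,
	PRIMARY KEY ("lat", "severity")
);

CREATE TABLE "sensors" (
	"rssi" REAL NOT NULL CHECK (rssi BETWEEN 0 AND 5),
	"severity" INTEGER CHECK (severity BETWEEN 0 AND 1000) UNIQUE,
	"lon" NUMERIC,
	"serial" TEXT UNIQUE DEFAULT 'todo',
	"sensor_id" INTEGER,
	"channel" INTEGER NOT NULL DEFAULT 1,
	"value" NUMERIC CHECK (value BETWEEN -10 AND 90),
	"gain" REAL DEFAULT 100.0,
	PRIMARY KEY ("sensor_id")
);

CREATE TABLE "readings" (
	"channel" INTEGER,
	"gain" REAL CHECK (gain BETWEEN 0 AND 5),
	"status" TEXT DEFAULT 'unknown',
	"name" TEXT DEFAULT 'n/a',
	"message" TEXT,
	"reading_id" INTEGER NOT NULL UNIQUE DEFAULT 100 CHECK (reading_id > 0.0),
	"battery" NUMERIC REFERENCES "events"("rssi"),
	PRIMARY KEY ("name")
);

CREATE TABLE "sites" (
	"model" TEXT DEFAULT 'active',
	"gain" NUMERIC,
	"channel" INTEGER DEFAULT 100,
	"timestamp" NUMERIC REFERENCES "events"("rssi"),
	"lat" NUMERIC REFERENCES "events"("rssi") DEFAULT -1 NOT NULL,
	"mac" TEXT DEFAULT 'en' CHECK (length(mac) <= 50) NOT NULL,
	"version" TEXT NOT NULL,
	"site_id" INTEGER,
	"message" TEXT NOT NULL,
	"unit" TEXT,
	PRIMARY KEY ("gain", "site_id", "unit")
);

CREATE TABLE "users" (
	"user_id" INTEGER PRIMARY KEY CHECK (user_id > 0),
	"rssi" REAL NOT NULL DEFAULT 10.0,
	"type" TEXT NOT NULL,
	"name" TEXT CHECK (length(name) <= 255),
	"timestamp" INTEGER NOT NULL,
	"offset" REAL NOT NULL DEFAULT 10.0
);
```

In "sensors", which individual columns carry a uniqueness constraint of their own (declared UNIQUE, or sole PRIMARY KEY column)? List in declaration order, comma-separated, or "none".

severity, serial, sensor_id

- rssi: no UNIQUE or single-column PK constraint.
- severity: declared UNIQUE → unique.
- lon: no UNIQUE or single-column PK constraint.
- serial: declared UNIQUE → unique.
- sensor_id: single-column PRIMARY KEY → unique.
- channel: no UNIQUE or single-column PK constraint.
- value: no UNIQUE or single-column PK constraint.
- gain: no UNIQUE or single-column PK constraint.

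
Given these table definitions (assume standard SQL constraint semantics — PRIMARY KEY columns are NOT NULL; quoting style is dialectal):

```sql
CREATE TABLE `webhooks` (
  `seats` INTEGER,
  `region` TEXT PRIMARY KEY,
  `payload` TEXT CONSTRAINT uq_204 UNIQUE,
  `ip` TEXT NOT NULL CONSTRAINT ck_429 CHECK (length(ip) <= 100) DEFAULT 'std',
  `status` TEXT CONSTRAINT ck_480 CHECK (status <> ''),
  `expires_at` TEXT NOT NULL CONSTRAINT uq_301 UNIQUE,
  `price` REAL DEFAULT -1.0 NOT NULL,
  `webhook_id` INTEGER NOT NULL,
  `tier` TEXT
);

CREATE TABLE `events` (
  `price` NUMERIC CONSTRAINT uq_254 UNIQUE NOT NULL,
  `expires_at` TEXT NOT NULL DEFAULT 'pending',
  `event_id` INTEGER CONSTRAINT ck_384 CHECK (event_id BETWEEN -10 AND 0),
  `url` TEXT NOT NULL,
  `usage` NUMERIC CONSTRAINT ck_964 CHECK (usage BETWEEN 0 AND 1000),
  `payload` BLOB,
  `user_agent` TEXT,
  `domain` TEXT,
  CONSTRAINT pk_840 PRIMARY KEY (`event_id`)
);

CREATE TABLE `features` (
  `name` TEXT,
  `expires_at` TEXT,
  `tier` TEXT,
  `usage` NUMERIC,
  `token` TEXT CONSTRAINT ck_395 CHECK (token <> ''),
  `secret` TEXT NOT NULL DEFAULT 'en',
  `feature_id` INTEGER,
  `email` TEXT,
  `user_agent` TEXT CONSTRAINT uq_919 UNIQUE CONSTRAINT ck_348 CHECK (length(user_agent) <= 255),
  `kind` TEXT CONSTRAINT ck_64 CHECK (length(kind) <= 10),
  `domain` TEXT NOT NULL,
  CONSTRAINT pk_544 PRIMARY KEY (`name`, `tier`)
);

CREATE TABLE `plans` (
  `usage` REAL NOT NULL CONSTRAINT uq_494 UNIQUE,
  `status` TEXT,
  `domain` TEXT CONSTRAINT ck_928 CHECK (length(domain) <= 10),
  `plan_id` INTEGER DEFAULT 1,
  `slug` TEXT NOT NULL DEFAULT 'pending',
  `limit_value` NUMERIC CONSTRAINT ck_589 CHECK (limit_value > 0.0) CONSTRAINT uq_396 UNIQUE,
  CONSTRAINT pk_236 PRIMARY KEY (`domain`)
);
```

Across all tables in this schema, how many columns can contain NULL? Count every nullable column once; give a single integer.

18

webhooks: 4 nullable (seats, payload, status, tier — PK (region) and explicit NOT NULL columns excluded).
events: 4 nullable (usage, payload, user_agent, domain — PK (event_id) and explicit NOT NULL columns excluded).
features: 7 nullable (expires_at, usage, token, feature_id, email, user_agent, kind — PK (name, tier) and explicit NOT NULL columns excluded).
plans: 3 nullable (status, plan_id, limit_value — PK (domain) and explicit NOT NULL columns excluded).
Total: 4 + 4 + 7 + 3 = 18.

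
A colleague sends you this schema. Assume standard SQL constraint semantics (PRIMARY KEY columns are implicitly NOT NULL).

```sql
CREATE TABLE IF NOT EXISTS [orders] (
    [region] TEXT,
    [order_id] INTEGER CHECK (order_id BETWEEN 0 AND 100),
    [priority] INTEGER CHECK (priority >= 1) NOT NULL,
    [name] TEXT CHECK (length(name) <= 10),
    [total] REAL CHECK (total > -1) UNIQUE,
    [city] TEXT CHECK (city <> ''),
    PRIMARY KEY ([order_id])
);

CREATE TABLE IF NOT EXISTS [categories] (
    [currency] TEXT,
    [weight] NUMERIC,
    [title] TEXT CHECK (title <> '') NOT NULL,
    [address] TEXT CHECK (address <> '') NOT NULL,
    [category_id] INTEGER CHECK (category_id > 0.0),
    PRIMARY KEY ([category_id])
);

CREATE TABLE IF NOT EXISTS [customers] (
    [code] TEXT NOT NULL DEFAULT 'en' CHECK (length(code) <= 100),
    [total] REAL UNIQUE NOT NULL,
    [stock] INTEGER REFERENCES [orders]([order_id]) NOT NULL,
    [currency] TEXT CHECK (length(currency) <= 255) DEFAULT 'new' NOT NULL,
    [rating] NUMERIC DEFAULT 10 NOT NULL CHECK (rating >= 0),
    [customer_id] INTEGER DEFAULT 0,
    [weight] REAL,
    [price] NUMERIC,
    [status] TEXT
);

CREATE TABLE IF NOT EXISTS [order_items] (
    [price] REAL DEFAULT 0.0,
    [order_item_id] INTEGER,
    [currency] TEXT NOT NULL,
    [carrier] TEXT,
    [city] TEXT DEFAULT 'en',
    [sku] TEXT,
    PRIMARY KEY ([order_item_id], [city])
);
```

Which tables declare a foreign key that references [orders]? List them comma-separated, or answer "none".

- customers.stock references orders(order_id).

customers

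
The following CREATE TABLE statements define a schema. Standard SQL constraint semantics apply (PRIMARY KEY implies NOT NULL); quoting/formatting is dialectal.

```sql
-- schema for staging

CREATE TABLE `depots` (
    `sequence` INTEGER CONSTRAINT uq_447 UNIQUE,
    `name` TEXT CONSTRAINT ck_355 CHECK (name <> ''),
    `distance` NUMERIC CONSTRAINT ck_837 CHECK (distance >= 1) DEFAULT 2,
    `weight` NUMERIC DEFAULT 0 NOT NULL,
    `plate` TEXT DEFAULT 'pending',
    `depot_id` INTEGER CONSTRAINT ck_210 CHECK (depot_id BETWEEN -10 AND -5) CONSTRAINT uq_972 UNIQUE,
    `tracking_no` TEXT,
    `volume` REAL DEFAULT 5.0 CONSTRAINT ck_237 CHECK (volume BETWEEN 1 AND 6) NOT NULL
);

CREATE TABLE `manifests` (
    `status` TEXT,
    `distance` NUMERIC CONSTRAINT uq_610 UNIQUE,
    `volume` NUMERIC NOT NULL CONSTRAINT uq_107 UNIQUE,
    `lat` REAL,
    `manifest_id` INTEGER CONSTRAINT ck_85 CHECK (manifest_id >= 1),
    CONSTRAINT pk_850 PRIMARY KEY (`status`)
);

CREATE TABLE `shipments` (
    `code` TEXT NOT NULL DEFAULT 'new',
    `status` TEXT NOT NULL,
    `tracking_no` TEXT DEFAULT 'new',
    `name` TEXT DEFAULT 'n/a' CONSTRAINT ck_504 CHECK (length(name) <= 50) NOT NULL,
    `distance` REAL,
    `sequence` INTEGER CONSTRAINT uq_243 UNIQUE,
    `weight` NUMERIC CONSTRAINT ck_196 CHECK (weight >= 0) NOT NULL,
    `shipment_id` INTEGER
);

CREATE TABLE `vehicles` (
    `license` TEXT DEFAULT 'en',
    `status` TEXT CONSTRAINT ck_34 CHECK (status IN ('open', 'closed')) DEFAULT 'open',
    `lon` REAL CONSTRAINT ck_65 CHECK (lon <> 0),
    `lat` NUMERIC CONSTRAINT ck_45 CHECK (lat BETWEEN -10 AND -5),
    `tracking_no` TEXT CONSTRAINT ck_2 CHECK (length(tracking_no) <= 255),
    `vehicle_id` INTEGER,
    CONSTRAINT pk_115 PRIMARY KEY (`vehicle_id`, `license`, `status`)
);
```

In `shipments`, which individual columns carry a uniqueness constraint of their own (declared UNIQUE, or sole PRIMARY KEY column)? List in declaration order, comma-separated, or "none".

sequence

- code: no UNIQUE or single-column PK constraint.
- status: no UNIQUE or single-column PK constraint.
- tracking_no: no UNIQUE or single-column PK constraint.
- name: no UNIQUE or single-column PK constraint.
- distance: no UNIQUE or single-column PK constraint.
- sequence: declared UNIQUE → unique.
- weight: no UNIQUE or single-column PK constraint.
- shipment_id: no UNIQUE or single-column PK constraint.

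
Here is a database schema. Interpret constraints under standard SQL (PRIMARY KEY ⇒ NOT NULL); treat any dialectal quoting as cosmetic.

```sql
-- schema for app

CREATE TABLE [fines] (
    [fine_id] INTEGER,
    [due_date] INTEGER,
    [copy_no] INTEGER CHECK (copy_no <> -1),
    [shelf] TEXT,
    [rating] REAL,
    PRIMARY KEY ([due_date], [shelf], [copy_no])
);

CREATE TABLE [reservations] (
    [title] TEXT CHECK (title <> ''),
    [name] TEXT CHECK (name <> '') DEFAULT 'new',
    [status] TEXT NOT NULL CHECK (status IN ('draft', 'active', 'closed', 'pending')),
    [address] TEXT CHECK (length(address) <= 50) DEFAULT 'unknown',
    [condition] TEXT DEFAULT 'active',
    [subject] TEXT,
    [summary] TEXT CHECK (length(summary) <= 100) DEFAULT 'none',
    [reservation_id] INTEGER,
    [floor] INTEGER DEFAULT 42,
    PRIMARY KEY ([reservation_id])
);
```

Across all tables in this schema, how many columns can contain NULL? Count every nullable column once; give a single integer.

fines: 2 nullable (fine_id, rating — PK (due_date, shelf, copy_no) and explicit NOT NULL columns excluded).
reservations: 7 nullable (title, name, address, condition, subject, summary, floor — PK (reservation_id) and explicit NOT NULL columns excluded).
Total: 2 + 7 = 9.

9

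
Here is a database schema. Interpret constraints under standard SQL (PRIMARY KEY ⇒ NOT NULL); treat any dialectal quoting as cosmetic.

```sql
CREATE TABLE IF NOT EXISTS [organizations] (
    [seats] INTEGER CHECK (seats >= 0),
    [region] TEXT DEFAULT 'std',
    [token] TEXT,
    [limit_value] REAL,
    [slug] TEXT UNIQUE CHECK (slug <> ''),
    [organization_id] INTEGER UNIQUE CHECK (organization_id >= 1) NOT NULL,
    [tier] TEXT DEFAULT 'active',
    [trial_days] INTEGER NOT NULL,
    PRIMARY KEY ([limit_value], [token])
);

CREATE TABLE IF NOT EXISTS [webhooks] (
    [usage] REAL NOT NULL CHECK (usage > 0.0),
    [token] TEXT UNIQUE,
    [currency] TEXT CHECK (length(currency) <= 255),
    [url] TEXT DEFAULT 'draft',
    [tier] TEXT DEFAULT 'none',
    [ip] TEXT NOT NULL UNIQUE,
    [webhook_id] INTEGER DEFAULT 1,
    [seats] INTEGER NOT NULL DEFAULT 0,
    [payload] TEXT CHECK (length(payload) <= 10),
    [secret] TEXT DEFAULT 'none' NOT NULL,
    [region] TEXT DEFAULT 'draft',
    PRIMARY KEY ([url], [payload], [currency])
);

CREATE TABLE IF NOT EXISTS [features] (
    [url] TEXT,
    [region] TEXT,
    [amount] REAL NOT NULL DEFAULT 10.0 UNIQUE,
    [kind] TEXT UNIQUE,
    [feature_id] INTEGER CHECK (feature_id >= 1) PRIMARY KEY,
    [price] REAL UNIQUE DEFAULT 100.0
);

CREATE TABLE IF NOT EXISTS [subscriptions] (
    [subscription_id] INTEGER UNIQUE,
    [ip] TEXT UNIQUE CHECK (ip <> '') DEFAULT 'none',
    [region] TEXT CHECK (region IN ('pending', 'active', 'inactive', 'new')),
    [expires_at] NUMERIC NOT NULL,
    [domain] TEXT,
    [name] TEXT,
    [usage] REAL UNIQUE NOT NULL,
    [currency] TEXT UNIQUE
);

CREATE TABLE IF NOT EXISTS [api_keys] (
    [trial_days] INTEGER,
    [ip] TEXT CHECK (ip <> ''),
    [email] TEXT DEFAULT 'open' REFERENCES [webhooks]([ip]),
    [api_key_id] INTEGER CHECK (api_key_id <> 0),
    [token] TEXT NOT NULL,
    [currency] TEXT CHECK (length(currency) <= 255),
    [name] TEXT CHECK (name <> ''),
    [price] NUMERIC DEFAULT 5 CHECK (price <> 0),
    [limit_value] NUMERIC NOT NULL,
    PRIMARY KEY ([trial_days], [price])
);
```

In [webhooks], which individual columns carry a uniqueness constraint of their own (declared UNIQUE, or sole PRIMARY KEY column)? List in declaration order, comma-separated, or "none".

token, ip

- usage: no UNIQUE or single-column PK constraint.
- token: declared UNIQUE → unique.
- currency: part of a composite PRIMARY KEY — only the tuple is unique, not this column on its own.
- url: part of a composite PRIMARY KEY — only the tuple is unique, not this column on its own.
- tier: no UNIQUE or single-column PK constraint.
- ip: declared UNIQUE → unique.
- webhook_id: no UNIQUE or single-column PK constraint.
- seats: no UNIQUE or single-column PK constraint.
- payload: part of a composite PRIMARY KEY — only the tuple is unique, not this column on its own.
- secret: no UNIQUE or single-column PK constraint.
- region: no UNIQUE or single-column PK constraint.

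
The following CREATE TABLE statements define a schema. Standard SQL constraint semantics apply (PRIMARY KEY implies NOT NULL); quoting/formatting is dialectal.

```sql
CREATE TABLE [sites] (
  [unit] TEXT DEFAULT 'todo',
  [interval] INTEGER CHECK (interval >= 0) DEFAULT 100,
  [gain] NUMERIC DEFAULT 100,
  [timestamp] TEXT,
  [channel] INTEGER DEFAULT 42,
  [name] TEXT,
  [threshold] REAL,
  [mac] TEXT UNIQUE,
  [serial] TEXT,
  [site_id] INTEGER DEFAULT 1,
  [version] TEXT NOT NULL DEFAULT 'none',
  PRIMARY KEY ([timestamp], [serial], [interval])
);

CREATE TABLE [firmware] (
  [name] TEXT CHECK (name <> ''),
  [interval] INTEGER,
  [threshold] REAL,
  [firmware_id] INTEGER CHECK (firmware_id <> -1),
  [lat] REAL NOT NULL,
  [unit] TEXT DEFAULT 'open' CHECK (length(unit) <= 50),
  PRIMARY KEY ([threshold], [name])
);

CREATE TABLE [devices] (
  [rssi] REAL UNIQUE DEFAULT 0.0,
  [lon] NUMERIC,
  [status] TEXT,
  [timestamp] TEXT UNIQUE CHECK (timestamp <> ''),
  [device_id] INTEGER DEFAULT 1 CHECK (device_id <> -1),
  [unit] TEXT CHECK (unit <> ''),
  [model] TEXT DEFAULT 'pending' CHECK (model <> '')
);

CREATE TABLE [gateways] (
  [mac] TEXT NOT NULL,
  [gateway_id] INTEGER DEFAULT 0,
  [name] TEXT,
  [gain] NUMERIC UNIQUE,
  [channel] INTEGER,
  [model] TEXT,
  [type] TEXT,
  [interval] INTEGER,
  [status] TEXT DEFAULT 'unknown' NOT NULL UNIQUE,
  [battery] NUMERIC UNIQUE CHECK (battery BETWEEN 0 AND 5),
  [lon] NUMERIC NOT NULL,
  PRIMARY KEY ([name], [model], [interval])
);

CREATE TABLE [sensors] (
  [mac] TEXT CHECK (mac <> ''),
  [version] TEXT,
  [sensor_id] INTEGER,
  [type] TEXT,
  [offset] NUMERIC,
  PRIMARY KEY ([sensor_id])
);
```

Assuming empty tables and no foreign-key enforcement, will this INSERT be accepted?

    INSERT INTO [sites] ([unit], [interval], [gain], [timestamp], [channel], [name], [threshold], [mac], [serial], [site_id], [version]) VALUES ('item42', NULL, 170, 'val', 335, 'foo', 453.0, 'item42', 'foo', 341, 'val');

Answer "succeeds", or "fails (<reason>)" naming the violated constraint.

fails (NOT NULL on interval)

interval is explicitly set to NULL, but interval is part of the PRIMARY KEY (implied NOT NULL).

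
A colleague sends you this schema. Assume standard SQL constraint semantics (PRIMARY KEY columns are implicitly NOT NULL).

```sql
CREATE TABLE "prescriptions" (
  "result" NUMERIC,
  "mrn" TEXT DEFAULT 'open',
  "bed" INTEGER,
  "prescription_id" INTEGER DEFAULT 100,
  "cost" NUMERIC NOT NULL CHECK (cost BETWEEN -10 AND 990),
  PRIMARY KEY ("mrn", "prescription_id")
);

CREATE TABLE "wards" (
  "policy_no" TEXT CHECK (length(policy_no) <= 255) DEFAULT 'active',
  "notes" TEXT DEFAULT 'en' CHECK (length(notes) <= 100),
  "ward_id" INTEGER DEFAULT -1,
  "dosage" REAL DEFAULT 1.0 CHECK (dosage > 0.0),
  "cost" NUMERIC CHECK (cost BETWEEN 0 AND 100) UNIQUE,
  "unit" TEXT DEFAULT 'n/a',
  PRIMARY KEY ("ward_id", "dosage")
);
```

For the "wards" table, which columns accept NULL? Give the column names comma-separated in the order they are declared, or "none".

- policy_no: CHECK does not forbid NULL (a CHECK constraint passes when its expression is NULL) → nullable.
- notes: CHECK does not forbid NULL (a CHECK constraint passes when its expression is NULL) → nullable.
- ward_id: part of the PRIMARY KEY, which implies NOT NULL → not nullable.
- dosage: part of the PRIMARY KEY, which implies NOT NULL → not nullable.
- cost: CHECK does not forbid NULL (a CHECK constraint passes when its expression is NULL) → nullable.
- unit: DEFAULT only fills an omitted column; an explicit NULL is still allowed → nullable.

policy_no, notes, cost, unit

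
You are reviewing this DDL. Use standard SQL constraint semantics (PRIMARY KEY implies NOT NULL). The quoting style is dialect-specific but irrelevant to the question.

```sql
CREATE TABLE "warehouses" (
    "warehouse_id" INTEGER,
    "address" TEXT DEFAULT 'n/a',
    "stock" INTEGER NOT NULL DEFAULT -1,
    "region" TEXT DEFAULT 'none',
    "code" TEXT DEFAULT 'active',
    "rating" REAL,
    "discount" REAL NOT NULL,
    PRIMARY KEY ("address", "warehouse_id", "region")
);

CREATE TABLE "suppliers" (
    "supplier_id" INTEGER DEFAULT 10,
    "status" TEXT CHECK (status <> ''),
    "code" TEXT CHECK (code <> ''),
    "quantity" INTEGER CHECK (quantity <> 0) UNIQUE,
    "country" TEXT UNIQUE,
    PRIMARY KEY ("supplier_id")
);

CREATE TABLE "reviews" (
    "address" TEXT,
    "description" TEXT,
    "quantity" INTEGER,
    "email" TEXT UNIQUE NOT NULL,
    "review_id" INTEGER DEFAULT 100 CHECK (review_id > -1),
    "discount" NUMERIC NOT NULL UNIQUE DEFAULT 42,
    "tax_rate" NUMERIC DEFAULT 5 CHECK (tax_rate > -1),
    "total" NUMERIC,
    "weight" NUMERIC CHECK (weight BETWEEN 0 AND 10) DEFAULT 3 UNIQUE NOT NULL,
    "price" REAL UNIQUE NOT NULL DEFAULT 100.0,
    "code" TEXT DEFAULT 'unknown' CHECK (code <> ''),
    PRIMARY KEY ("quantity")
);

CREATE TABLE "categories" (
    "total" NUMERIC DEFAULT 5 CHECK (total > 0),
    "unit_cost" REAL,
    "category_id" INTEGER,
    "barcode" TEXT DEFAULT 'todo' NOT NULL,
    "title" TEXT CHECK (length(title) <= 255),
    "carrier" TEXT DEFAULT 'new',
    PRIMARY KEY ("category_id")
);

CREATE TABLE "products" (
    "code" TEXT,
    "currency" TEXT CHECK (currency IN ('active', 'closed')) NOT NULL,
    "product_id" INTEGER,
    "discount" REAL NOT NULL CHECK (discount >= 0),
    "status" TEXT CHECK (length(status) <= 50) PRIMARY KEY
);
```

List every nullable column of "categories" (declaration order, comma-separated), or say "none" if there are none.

total, unit_cost, title, carrier

- total: CHECK does not forbid NULL (a CHECK constraint passes when its expression is NULL) → nullable.
- unit_cost: no NOT NULL constraint applies → nullable.
- category_id: part of the PRIMARY KEY, which implies NOT NULL → not nullable.
- barcode: declared NOT NULL → not nullable.
- title: CHECK does not forbid NULL (a CHECK constraint passes when its expression is NULL) → nullable.
- carrier: DEFAULT only fills an omitted column; an explicit NULL is still allowed → nullable.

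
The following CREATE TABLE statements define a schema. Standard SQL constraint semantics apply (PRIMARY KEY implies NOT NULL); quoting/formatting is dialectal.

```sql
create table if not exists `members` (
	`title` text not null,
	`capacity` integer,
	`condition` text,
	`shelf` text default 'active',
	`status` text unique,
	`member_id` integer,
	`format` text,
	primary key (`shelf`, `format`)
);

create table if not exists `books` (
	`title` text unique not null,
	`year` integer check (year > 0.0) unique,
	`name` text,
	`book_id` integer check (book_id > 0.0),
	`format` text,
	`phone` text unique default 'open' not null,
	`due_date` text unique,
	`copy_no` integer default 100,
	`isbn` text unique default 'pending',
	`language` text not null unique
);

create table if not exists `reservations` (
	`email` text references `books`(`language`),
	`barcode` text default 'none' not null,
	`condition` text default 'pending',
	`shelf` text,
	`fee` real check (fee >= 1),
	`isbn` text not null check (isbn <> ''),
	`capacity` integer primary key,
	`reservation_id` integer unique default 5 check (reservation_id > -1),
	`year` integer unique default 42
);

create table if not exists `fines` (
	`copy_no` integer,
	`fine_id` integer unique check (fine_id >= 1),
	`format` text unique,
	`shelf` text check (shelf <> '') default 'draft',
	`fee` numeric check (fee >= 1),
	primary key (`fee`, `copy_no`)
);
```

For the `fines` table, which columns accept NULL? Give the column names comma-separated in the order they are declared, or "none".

fine_id, format, shelf

- copy_no: part of the PRIMARY KEY, which implies NOT NULL → not nullable.
- fine_id: CHECK does not forbid NULL (a CHECK constraint passes when its expression is NULL) → nullable.
- format: UNIQUE does not imply NOT NULL → nullable.
- shelf: CHECK does not forbid NULL (a CHECK constraint passes when its expression is NULL) → nullable.
- fee: part of the PRIMARY KEY, which implies NOT NULL → not nullable.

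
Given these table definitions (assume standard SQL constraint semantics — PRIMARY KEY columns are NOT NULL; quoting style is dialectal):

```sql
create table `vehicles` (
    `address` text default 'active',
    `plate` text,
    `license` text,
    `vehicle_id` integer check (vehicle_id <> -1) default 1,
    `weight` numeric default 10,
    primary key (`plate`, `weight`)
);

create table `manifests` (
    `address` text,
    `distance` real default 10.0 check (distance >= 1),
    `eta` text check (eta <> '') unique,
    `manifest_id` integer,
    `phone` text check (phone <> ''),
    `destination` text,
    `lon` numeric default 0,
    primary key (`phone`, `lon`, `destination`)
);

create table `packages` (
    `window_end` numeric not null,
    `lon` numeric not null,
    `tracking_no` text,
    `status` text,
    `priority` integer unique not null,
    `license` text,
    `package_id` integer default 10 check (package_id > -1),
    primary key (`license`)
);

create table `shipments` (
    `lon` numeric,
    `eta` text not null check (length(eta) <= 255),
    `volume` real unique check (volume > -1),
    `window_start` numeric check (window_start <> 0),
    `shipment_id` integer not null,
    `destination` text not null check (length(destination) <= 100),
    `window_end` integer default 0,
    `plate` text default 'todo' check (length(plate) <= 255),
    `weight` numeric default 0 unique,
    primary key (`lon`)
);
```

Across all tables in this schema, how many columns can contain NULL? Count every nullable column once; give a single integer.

vehicles: 3 nullable (address, license, vehicle_id — PK (plate, weight) and explicit NOT NULL columns excluded).
manifests: 4 nullable (address, distance, eta, manifest_id — PK (phone, lon, destination) and explicit NOT NULL columns excluded).
packages: 3 nullable (tracking_no, status, package_id — PK (license) and explicit NOT NULL columns excluded).
shipments: 5 nullable (volume, window_start, window_end, plate, weight — PK (lon) and explicit NOT NULL columns excluded).
Total: 3 + 4 + 3 + 5 = 15.

15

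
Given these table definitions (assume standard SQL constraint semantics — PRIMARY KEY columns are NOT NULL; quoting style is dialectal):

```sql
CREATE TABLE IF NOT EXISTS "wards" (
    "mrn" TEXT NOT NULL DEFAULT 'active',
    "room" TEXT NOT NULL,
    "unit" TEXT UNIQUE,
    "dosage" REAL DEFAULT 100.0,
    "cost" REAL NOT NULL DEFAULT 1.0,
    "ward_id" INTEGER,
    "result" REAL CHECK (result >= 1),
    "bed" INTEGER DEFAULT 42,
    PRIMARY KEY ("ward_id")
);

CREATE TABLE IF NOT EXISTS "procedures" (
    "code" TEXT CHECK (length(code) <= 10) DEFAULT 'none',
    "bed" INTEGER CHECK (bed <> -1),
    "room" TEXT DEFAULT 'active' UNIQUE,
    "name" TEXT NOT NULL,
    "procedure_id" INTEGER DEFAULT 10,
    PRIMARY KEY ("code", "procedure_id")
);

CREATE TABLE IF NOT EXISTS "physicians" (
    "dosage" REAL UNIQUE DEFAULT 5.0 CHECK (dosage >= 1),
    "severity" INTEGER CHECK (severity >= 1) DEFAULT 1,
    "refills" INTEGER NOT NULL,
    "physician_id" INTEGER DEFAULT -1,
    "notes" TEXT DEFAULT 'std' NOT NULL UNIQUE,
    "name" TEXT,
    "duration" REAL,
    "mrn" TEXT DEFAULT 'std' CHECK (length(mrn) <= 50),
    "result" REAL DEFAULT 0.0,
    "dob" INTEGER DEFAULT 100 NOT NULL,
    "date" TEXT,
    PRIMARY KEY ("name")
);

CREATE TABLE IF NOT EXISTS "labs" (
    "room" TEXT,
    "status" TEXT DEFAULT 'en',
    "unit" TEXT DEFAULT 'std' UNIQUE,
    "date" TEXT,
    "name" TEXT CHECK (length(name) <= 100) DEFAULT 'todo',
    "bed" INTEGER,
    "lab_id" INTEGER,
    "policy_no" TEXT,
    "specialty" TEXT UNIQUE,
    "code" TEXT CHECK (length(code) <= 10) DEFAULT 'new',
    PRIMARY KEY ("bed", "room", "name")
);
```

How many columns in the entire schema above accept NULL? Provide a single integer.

20

wards: 4 nullable (unit, dosage, result, bed — PK (ward_id) and explicit NOT NULL columns excluded).
procedures: 2 nullable (bed, room — PK (code, procedure_id) and explicit NOT NULL columns excluded).
physicians: 7 nullable (dosage, severity, physician_id, duration, mrn, result, date — PK (name) and explicit NOT NULL columns excluded).
labs: 7 nullable (status, unit, date, lab_id, policy_no, specialty, code — PK (bed, room, name) and explicit NOT NULL columns excluded).
Total: 4 + 2 + 7 + 7 = 20.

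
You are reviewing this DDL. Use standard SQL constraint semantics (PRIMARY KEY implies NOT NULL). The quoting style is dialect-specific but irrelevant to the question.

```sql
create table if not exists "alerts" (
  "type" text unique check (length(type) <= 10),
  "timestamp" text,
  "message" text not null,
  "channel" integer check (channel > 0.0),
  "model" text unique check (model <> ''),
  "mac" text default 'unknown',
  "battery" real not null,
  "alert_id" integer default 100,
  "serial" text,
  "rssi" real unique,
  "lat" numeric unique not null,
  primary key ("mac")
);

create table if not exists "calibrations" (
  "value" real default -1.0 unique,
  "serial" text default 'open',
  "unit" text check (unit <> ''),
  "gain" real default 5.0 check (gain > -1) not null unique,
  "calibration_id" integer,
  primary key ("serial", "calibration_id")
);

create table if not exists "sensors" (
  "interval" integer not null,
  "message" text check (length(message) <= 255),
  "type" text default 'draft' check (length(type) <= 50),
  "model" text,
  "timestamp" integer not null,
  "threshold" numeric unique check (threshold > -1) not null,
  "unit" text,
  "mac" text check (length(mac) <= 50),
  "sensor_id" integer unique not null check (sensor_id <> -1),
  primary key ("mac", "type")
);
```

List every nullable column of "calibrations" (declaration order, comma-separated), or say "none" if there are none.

value, unit

- value: UNIQUE does not imply NOT NULL → nullable.
- serial: part of the PRIMARY KEY, which implies NOT NULL → not nullable.
- unit: CHECK does not forbid NULL (a CHECK constraint passes when its expression is NULL) → nullable.
- gain: declared NOT NULL → not nullable.
- calibration_id: part of the PRIMARY KEY, which implies NOT NULL → not nullable.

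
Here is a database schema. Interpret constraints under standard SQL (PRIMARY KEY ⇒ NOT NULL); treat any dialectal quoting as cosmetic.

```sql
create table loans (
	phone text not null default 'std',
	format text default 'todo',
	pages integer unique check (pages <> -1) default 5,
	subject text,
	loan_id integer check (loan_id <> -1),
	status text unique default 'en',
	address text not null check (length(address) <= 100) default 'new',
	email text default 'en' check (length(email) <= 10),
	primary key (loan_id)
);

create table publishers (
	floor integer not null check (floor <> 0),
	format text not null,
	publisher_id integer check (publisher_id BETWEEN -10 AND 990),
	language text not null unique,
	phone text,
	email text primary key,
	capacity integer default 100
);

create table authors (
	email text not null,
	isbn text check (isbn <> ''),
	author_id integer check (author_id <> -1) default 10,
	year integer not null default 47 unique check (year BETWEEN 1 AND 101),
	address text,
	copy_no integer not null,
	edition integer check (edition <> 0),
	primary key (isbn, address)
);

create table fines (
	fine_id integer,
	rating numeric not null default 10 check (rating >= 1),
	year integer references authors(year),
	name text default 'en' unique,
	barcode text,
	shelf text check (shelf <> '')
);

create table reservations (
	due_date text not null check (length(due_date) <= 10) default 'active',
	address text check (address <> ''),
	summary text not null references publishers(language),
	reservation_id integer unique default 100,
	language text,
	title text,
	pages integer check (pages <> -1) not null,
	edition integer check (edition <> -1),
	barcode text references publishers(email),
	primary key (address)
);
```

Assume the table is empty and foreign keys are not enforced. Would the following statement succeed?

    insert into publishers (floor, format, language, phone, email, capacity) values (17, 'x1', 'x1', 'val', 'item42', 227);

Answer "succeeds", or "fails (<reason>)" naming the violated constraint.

succeeds

NOT NULL columns: email is supplied; floor is supplied; format is supplied; language is supplied.
CHECK constraints: 17 satisfies (floor <> 0).
No constraint is violated.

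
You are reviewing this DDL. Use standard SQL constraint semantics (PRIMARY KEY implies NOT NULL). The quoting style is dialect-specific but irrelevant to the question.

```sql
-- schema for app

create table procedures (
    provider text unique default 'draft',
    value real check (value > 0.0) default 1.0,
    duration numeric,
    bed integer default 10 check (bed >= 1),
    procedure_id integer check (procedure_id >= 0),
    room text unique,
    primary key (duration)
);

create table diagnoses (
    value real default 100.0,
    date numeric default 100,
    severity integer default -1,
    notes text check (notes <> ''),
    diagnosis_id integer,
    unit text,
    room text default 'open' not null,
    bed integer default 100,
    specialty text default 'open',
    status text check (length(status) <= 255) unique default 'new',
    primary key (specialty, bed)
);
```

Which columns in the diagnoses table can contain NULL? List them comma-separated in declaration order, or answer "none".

value, date, severity, notes, diagnosis_id, unit, status

- value: DEFAULT only fills an omitted column; an explicit NULL is still allowed → nullable.
- date: DEFAULT only fills an omitted column; an explicit NULL is still allowed → nullable.
- severity: DEFAULT only fills an omitted column; an explicit NULL is still allowed → nullable.
- notes: CHECK does not forbid NULL (a CHECK constraint passes when its expression is NULL) → nullable.
- diagnosis_id: no NOT NULL constraint applies → nullable.
- unit: no NOT NULL constraint applies → nullable.
- room: declared NOT NULL → not nullable.
- bed: part of the PRIMARY KEY, which implies NOT NULL → not nullable.
- specialty: part of the PRIMARY KEY, which implies NOT NULL → not nullable.
- status: CHECK does not forbid NULL (a CHECK constraint passes when its expression is NULL) → nullable.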